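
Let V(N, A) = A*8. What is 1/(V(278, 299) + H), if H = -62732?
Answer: -1/60340 ≈ -1.6573e-5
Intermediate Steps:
V(N, A) = 8*A
1/(V(278, 299) + H) = 1/(8*299 - 62732) = 1/(2392 - 62732) = 1/(-60340) = -1/60340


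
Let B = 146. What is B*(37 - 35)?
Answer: 292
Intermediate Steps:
B*(37 - 35) = 146*(37 - 35) = 146*2 = 292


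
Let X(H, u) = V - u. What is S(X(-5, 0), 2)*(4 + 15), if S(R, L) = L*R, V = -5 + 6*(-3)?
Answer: -874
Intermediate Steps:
V = -23 (V = -5 - 18 = -23)
X(H, u) = -23 - u
S(X(-5, 0), 2)*(4 + 15) = (2*(-23 - 1*0))*(4 + 15) = (2*(-23 + 0))*19 = (2*(-23))*19 = -46*19 = -874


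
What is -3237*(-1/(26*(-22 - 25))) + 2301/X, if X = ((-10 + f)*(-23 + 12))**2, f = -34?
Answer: -29056725/11010032 ≈ -2.6391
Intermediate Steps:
X = 234256 (X = ((-10 - 34)*(-23 + 12))**2 = (-44*(-11))**2 = 484**2 = 234256)
-3237*(-1/(26*(-22 - 25))) + 2301/X = -3237*(-1/(26*(-22 - 25))) + 2301/234256 = -3237/((-47*(-26))) + 2301*(1/234256) = -3237/1222 + 2301/234256 = -3237*1/1222 + 2301/234256 = -249/94 + 2301/234256 = -29056725/11010032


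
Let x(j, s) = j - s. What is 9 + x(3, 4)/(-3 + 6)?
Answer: 26/3 ≈ 8.6667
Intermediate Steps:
9 + x(3, 4)/(-3 + 6) = 9 + (3 - 1*4)/(-3 + 6) = 9 + (3 - 4)/3 = 9 - 1*1/3 = 9 - 1/3 = 26/3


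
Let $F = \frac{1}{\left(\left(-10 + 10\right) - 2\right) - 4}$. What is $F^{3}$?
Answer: $- \frac{1}{216} \approx -0.0046296$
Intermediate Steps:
$F = - \frac{1}{6}$ ($F = \frac{1}{\left(0 - 2\right) - 4} = \frac{1}{-2 - 4} = \frac{1}{-6} = - \frac{1}{6} \approx -0.16667$)
$F^{3} = \left(- \frac{1}{6}\right)^{3} = - \frac{1}{216}$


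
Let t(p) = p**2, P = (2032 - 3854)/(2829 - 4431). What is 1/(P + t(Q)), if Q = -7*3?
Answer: 801/354152 ≈ 0.0022617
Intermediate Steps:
P = 911/801 (P = -1822/(-1602) = -1822*(-1/1602) = 911/801 ≈ 1.1373)
Q = -21
1/(P + t(Q)) = 1/(911/801 + (-21)**2) = 1/(911/801 + 441) = 1/(354152/801) = 801/354152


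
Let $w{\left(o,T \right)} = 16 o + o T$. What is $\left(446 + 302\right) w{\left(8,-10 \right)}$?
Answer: $35904$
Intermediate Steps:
$w{\left(o,T \right)} = 16 o + T o$
$\left(446 + 302\right) w{\left(8,-10 \right)} = \left(446 + 302\right) 8 \left(16 - 10\right) = 748 \cdot 8 \cdot 6 = 748 \cdot 48 = 35904$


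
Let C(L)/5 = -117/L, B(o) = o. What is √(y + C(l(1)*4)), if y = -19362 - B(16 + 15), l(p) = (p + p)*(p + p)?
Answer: I*√310873/4 ≈ 139.39*I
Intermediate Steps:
l(p) = 4*p² (l(p) = (2*p)*(2*p) = 4*p²)
C(L) = -585/L (C(L) = 5*(-117/L) = -585/L)
y = -19393 (y = -19362 - (16 + 15) = -19362 - 1*31 = -19362 - 31 = -19393)
√(y + C(l(1)*4)) = √(-19393 - 585/((4*1²)*4)) = √(-19393 - 585/((4*1)*4)) = √(-19393 - 585/(4*4)) = √(-19393 - 585/16) = √(-310873/16) = I*√310873/4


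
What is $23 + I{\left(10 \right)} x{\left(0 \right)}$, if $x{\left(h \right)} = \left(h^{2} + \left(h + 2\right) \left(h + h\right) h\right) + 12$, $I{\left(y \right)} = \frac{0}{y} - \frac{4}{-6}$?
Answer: $31$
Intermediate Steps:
$I{\left(y \right)} = \frac{2}{3}$ ($I{\left(y \right)} = 0 - - \frac{2}{3} = 0 + \frac{2}{3} = \frac{2}{3}$)
$x{\left(h \right)} = 12 + h^{2} + 2 h^{2} \left(2 + h\right)$ ($x{\left(h \right)} = \left(h^{2} + \left(2 + h\right) 2 h h\right) + 12 = \left(h^{2} + 2 h \left(2 + h\right) h\right) + 12 = \left(h^{2} + 2 h^{2} \left(2 + h\right)\right) + 12 = 12 + h^{2} + 2 h^{2} \left(2 + h\right)$)
$23 + I{\left(10 \right)} x{\left(0 \right)} = 23 + \frac{2 \left(12 + 2 \cdot 0^{3} + 5 \cdot 0^{2}\right)}{3} = 23 + \frac{2 \left(12 + 2 \cdot 0 + 5 \cdot 0\right)}{3} = 23 + \frac{2 \left(12 + 0 + 0\right)}{3} = 23 + \frac{2}{3} \cdot 12 = 23 + 8 = 31$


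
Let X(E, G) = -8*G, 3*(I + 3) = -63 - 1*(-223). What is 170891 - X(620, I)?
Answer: 513881/3 ≈ 1.7129e+5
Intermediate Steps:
I = 151/3 (I = -3 + (-63 - 1*(-223))/3 = -3 + (-63 + 223)/3 = -3 + (⅓)*160 = -3 + 160/3 = 151/3 ≈ 50.333)
170891 - X(620, I) = 170891 - (-8)*151/3 = 170891 - 1*(-1208/3) = 170891 + 1208/3 = 513881/3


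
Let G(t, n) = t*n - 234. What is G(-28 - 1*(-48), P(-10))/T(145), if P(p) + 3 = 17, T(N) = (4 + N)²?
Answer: 46/22201 ≈ 0.0020720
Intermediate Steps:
P(p) = 14 (P(p) = -3 + 17 = 14)
G(t, n) = -234 + n*t (G(t, n) = n*t - 234 = -234 + n*t)
G(-28 - 1*(-48), P(-10))/T(145) = (-234 + 14*(-28 - 1*(-48)))/((4 + 145)²) = (-234 + 14*(-28 + 48))/(149²) = (-234 + 14*20)/22201 = (-234 + 280)*(1/22201) = 46*(1/22201) = 46/22201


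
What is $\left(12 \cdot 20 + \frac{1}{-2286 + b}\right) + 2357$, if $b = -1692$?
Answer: $\frac{10330865}{3978} \approx 2597.0$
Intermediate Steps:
$\left(12 \cdot 20 + \frac{1}{-2286 + b}\right) + 2357 = \left(12 \cdot 20 + \frac{1}{-2286 - 1692}\right) + 2357 = \left(240 + \frac{1}{-3978}\right) + 2357 = \left(240 - \frac{1}{3978}\right) + 2357 = \frac{954719}{3978} + 2357 = \frac{10330865}{3978}$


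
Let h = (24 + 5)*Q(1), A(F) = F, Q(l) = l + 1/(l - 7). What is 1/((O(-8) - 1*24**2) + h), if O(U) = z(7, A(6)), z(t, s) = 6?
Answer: -6/3275 ≈ -0.0018321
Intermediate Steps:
Q(l) = l + 1/(-7 + l)
O(U) = 6
h = 145/6 (h = (24 + 5)*((1 + 1**2 - 7*1)/(-7 + 1)) = 29*((1 + 1 - 7)/(-6)) = 29*(-1/6*(-5)) = 29*(5/6) = 145/6 ≈ 24.167)
1/((O(-8) - 1*24**2) + h) = 1/((6 - 1*24**2) + 145/6) = 1/((6 - 1*576) + 145/6) = 1/((6 - 576) + 145/6) = 1/(-570 + 145/6) = 1/(-3275/6) = -6/3275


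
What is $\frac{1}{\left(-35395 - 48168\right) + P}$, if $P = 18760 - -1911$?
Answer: $- \frac{1}{62892} \approx -1.59 \cdot 10^{-5}$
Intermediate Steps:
$P = 20671$ ($P = 18760 + 1911 = 20671$)
$\frac{1}{\left(-35395 - 48168\right) + P} = \frac{1}{\left(-35395 - 48168\right) + 20671} = \frac{1}{-83563 + 20671} = \frac{1}{-62892} = - \frac{1}{62892}$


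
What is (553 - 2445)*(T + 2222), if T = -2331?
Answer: 206228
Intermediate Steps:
(553 - 2445)*(T + 2222) = (553 - 2445)*(-2331 + 2222) = -1892*(-109) = 206228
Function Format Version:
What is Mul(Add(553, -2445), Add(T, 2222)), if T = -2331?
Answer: 206228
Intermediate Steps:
Mul(Add(553, -2445), Add(T, 2222)) = Mul(Add(553, -2445), Add(-2331, 2222)) = Mul(-1892, -109) = 206228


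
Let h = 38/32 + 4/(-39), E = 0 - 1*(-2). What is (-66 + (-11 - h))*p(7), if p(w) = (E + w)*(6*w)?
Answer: -3069675/104 ≈ -29516.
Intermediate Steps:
E = 2 (E = 0 + 2 = 2)
h = 677/624 (h = 38*(1/32) + 4*(-1/39) = 19/16 - 4/39 = 677/624 ≈ 1.0849)
p(w) = 6*w*(2 + w) (p(w) = (2 + w)*(6*w) = 6*w*(2 + w))
(-66 + (-11 - h))*p(7) = (-66 + (-11 - 1*677/624))*(6*7*(2 + 7)) = (-66 + (-11 - 677/624))*(6*7*9) = (-66 - 7541/624)*378 = -48725/624*378 = -3069675/104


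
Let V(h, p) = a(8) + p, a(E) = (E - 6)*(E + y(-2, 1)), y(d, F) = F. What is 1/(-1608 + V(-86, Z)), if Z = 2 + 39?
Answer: -1/1549 ≈ -0.00064558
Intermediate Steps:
a(E) = (1 + E)*(-6 + E) (a(E) = (E - 6)*(E + 1) = (-6 + E)*(1 + E) = (1 + E)*(-6 + E))
Z = 41
V(h, p) = 18 + p (V(h, p) = (-6 + 8**2 - 5*8) + p = (-6 + 64 - 40) + p = 18 + p)
1/(-1608 + V(-86, Z)) = 1/(-1608 + (18 + 41)) = 1/(-1608 + 59) = 1/(-1549) = -1/1549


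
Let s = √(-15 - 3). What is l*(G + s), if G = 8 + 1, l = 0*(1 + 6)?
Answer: 0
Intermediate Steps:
l = 0 (l = 0*7 = 0)
s = 3*I*√2 (s = √(-18) = 3*I*√2 ≈ 4.2426*I)
G = 9
l*(G + s) = 0*(9 + 3*I*√2) = 0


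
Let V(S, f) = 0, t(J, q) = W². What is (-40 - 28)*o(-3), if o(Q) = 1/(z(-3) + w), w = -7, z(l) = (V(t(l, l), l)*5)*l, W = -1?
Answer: 68/7 ≈ 9.7143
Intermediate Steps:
t(J, q) = 1 (t(J, q) = (-1)² = 1)
z(l) = 0 (z(l) = (0*5)*l = 0*l = 0)
o(Q) = -⅐ (o(Q) = 1/(0 - 7) = 1/(-7) = -⅐)
(-40 - 28)*o(-3) = (-40 - 28)*(-⅐) = -68*(-⅐) = 68/7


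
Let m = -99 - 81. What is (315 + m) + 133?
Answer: 268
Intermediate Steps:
m = -180
(315 + m) + 133 = (315 - 180) + 133 = 135 + 133 = 268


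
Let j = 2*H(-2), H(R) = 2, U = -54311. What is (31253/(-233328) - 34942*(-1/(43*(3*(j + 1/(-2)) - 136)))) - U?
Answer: 136755242539763/2518309104 ≈ 54304.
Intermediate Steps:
j = 4 (j = 2*2 = 4)
(31253/(-233328) - 34942*(-1/(43*(3*(j + 1/(-2)) - 136)))) - U = (31253/(-233328) - 34942*(-1/(43*(3*(4 + 1/(-2)) - 136)))) - 1*(-54311) = (31253*(-1/233328) - 34942*(-1/(43*(3*(4 - ½) - 136)))) + 54311 = (-31253/233328 - 34942*(-1/(43*(3*(7/2) - 136)))) + 54311 = (-31253/233328 - 34942*(-1/(43*(21/2 - 136)))) + 54311 = (-31253/233328 - 34942/((-251/2*(-43)))) + 54311 = (-31253/233328 - 34942/10793/2) + 54311 = (-31253/233328 - 34942*2/10793) + 54311 = (-31253/233328 - 69884/10793) + 54311 = -16643207581/2518309104 + 54311 = 136755242539763/2518309104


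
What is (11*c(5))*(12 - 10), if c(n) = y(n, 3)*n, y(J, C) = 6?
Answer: 660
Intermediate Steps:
c(n) = 6*n
(11*c(5))*(12 - 10) = (11*(6*5))*(12 - 10) = (11*30)*2 = 330*2 = 660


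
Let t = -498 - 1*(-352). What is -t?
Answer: 146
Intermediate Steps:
t = -146 (t = -498 + 352 = -146)
-t = -1*(-146) = 146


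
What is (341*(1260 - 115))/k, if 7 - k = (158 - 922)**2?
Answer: -390445/583689 ≈ -0.66893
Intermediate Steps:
k = -583689 (k = 7 - (158 - 922)**2 = 7 - 1*(-764)**2 = 7 - 1*583696 = 7 - 583696 = -583689)
(341*(1260 - 115))/k = (341*(1260 - 115))/(-583689) = (341*1145)*(-1/583689) = 390445*(-1/583689) = -390445/583689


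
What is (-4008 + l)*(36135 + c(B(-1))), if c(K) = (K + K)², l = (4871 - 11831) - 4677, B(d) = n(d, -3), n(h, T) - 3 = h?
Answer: -565582395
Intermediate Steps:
n(h, T) = 3 + h
B(d) = 3 + d
l = -11637 (l = -6960 - 4677 = -11637)
c(K) = 4*K² (c(K) = (2*K)² = 4*K²)
(-4008 + l)*(36135 + c(B(-1))) = (-4008 - 11637)*(36135 + 4*(3 - 1)²) = -15645*(36135 + 4*2²) = -15645*(36135 + 4*4) = -15645*(36135 + 16) = -15645*36151 = -565582395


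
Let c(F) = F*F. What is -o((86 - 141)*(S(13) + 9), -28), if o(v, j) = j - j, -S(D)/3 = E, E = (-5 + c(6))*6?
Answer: 0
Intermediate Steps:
c(F) = F²
E = 186 (E = (-5 + 6²)*6 = (-5 + 36)*6 = 31*6 = 186)
S(D) = -558 (S(D) = -3*186 = -558)
o(v, j) = 0
-o((86 - 141)*(S(13) + 9), -28) = -1*0 = 0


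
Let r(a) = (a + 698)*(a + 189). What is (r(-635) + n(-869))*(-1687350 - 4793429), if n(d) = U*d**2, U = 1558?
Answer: -7624719058624460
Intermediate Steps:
n(d) = 1558*d**2
r(a) = (189 + a)*(698 + a) (r(a) = (698 + a)*(189 + a) = (189 + a)*(698 + a))
(r(-635) + n(-869))*(-1687350 - 4793429) = ((131922 + (-635)**2 + 887*(-635)) + 1558*(-869)**2)*(-1687350 - 4793429) = ((131922 + 403225 - 563245) + 1558*755161)*(-6480779) = (-28098 + 1176540838)*(-6480779) = 1176512740*(-6480779) = -7624719058624460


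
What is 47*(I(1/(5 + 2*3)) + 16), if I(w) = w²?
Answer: 91039/121 ≈ 752.39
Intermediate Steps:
47*(I(1/(5 + 2*3)) + 16) = 47*((1/(5 + 2*3))² + 16) = 47*((1/(5 + 6))² + 16) = 47*((1/11)² + 16) = 47*(1/121 + 16) = 47*(1937/121) = 91039/121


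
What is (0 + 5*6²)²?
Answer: 32400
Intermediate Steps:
(0 + 5*6²)² = (0 + 5*36)² = (0 + 180)² = 180² = 32400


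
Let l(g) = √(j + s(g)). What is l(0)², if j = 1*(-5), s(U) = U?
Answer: -5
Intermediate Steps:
j = -5
l(g) = √(-5 + g)
l(0)² = (√(-5 + 0))² = (√(-5))² = (I*√5)² = -5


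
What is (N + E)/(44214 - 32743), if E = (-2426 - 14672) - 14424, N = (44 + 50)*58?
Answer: -26070/11471 ≈ -2.2727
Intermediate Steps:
N = 5452 (N = 94*58 = 5452)
E = -31522 (E = -17098 - 14424 = -31522)
(N + E)/(44214 - 32743) = (5452 - 31522)/(44214 - 32743) = -26070/11471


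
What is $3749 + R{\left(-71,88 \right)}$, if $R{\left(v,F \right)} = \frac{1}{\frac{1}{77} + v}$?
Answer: $\frac{20491957}{5466} \approx 3749.0$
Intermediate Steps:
$R{\left(v,F \right)} = \frac{1}{\frac{1}{77} + v}$
$3749 + R{\left(-71,88 \right)} = 3749 + \frac{77}{1 + 77 \left(-71\right)} = 3749 + \frac{77}{1 - 5467} = 3749 + \frac{77}{-5466} = 3749 + 77 \left(- \frac{1}{5466}\right) = 3749 - \frac{77}{5466} = \frac{20491957}{5466}$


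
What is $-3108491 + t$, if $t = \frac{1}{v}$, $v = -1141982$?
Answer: $- \frac{3549840769163}{1141982} \approx -3.1085 \cdot 10^{6}$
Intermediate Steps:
$t = - \frac{1}{1141982}$ ($t = \frac{1}{-1141982} = - \frac{1}{1141982} \approx -8.7567 \cdot 10^{-7}$)
$-3108491 + t = -3108491 - \frac{1}{1141982} = - \frac{3549840769163}{1141982}$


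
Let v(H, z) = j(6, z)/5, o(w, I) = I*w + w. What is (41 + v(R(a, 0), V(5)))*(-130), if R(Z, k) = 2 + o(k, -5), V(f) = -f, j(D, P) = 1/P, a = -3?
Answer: -26624/5 ≈ -5324.8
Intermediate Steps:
o(w, I) = w + I*w
R(Z, k) = 2 - 4*k (R(Z, k) = 2 + k*(1 - 5) = 2 + k*(-4) = 2 - 4*k)
v(H, z) = 1/(5*z) (v(H, z) = 1/(z*5) = (⅕)/z = 1/(5*z))
(41 + v(R(a, 0), V(5)))*(-130) = (41 + 1/(5*((-1*5))))*(-130) = (41 + (⅕)/(-5))*(-130) = (41 + (⅕)*(-⅕))*(-130) = (41 - 1/25)*(-130) = (1024/25)*(-130) = -26624/5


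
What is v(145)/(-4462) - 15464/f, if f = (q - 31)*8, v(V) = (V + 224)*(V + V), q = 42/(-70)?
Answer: 13108825/352498 ≈ 37.188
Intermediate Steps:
q = -3/5 (q = 42*(-1/70) = -3/5 ≈ -0.60000)
v(V) = 2*V*(224 + V) (v(V) = (224 + V)*(2*V) = 2*V*(224 + V))
f = -1264/5 (f = (-3/5 - 31)*8 = -158/5*8 = -1264/5 ≈ -252.80)
v(145)/(-4462) - 15464/f = (2*145*(224 + 145))/(-4462) - 15464/(-1264/5) = (2*145*369)*(-1/4462) - 15464*(-5/1264) = 107010*(-1/4462) + 9665/158 = -53505/2231 + 9665/158 = 13108825/352498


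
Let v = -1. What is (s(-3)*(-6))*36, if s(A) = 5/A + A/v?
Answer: -288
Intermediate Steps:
s(A) = -A + 5/A (s(A) = 5/A + A/(-1) = 5/A + A*(-1) = 5/A - A = -A + 5/A)
(s(-3)*(-6))*36 = ((-1*(-3) + 5/(-3))*(-6))*36 = ((3 + 5*(-⅓))*(-6))*36 = ((3 - 5/3)*(-6))*36 = ((4/3)*(-6))*36 = -8*36 = -288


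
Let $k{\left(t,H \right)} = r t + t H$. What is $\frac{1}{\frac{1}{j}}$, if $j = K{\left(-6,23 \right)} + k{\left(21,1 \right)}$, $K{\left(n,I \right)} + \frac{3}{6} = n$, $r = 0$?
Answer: $\frac{29}{2} \approx 14.5$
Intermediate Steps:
$K{\left(n,I \right)} = - \frac{1}{2} + n$
$k{\left(t,H \right)} = H t$ ($k{\left(t,H \right)} = 0 t + t H = 0 + H t = H t$)
$j = \frac{29}{2}$ ($j = \left(- \frac{1}{2} - 6\right) + 1 \cdot 21 = - \frac{13}{2} + 21 = \frac{29}{2} \approx 14.5$)
$\frac{1}{\frac{1}{j}} = \frac{1}{\frac{1}{\frac{29}{2}}} = \frac{1}{\frac{2}{29}} = \frac{29}{2}$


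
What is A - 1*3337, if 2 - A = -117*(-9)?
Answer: -4388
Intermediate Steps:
A = -1051 (A = 2 - (-117)*(-9) = 2 - 1*1053 = 2 - 1053 = -1051)
A - 1*3337 = -1051 - 1*3337 = -1051 - 3337 = -4388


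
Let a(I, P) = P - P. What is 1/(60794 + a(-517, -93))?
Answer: 1/60794 ≈ 1.6449e-5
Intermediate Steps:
a(I, P) = 0
1/(60794 + a(-517, -93)) = 1/(60794 + 0) = 1/60794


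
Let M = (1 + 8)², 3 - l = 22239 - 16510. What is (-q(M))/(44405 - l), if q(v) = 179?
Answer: -179/50131 ≈ -0.0035706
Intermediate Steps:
l = -5726 (l = 3 - (22239 - 16510) = 3 - 1*5729 = 3 - 5729 = -5726)
M = 81 (M = 9² = 81)
(-q(M))/(44405 - l) = (-1*179)/(44405 - 1*(-5726)) = -179/(44405 + 5726) = -179/50131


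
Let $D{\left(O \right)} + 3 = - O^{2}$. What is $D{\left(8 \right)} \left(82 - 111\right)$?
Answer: $1943$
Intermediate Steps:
$D{\left(O \right)} = -3 - O^{2}$
$D{\left(8 \right)} \left(82 - 111\right) = \left(-3 - 8^{2}\right) \left(82 - 111\right) = \left(-3 - 64\right) \left(-29\right) = \left(-67\right) \left(-29\right) = 1943$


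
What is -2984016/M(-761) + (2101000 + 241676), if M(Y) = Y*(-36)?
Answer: 5348080640/2283 ≈ 2.3426e+6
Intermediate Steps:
M(Y) = -36*Y
-2984016/M(-761) + (2101000 + 241676) = -2984016/((-36*(-761))) + (2101000 + 241676) = -2984016/27396 + 2342676 = -2984016*1/27396 + 2342676 = -248668/2283 + 2342676 = 5348080640/2283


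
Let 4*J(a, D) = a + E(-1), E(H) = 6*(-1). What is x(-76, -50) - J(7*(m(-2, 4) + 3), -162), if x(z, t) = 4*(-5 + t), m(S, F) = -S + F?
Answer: -937/4 ≈ -234.25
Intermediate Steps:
m(S, F) = F - S
E(H) = -6
J(a, D) = -3/2 + a/4 (J(a, D) = (a - 6)/4 = (-6 + a)/4 = -3/2 + a/4)
x(z, t) = -20 + 4*t
x(-76, -50) - J(7*(m(-2, 4) + 3), -162) = (-20 + 4*(-50)) - (-3/2 + (7*((4 - 1*(-2)) + 3))/4) = (-20 - 200) - (-3/2 + (7*((4 + 2) + 3))/4) = -220 - (-3/2 + (7*(6 + 3))/4) = -220 - (-3/2 + (7*9)/4) = -220 - (-3/2 + (1/4)*63) = -220 - (-3/2 + 63/4) = -220 - 1*57/4 = -220 - 57/4 = -937/4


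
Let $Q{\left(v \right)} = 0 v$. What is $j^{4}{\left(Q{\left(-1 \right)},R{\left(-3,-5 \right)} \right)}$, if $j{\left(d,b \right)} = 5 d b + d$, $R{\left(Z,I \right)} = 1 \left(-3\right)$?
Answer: $0$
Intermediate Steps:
$R{\left(Z,I \right)} = -3$
$Q{\left(v \right)} = 0$
$j{\left(d,b \right)} = d + 5 b d$ ($j{\left(d,b \right)} = 5 b d + d = d + 5 b d$)
$j^{4}{\left(Q{\left(-1 \right)},R{\left(-3,-5 \right)} \right)} = \left(0 \left(1 + 5 \left(-3\right)\right)\right)^{4} = \left(0 \left(1 - 15\right)\right)^{4} = \left(0 \left(-14\right)\right)^{4} = 0^{4} = 0$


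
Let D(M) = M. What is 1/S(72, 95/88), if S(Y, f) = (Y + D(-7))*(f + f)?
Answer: 44/6175 ≈ 0.0071255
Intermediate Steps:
S(Y, f) = 2*f*(-7 + Y) (S(Y, f) = (Y - 7)*(f + f) = (-7 + Y)*(2*f) = 2*f*(-7 + Y))
1/S(72, 95/88) = 1/(2*(95/88)*(-7 + 72)) = 1/(2*(95*(1/88))*65) = 1/(2*(95/88)*65) = 1/(6175/44) = 44/6175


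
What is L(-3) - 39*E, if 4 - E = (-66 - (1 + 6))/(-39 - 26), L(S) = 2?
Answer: -551/5 ≈ -110.20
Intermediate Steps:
E = 187/65 (E = 4 - (-66 - (1 + 6))/(-39 - 26) = 4 - (-66 - 1*7)/(-65) = 4 - (-66 - 7)*(-1)/65 = 4 - (-73)*(-1)/65 = 4 - 1*73/65 = 4 - 73/65 = 187/65 ≈ 2.8769)
L(-3) - 39*E = 2 - 39*187/65 = 2 - 561/5 = -551/5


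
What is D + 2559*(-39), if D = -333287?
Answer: -433088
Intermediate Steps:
D + 2559*(-39) = -333287 + 2559*(-39) = -333287 - 99801 = -433088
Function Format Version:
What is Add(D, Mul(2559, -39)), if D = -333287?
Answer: -433088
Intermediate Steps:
Add(D, Mul(2559, -39)) = Add(-333287, Mul(2559, -39)) = Add(-333287, -99801) = -433088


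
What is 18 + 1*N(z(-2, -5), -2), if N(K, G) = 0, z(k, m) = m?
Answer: 18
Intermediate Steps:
18 + 1*N(z(-2, -5), -2) = 18 + 1*0 = 18 + 0 = 18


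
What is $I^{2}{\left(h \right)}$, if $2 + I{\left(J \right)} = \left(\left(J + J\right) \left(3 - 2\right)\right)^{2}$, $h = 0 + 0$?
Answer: $4$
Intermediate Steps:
$h = 0$
$I{\left(J \right)} = -2 + 4 J^{2}$ ($I{\left(J \right)} = -2 + \left(\left(J + J\right) \left(3 - 2\right)\right)^{2} = -2 + \left(2 J 1\right)^{2} = -2 + \left(2 J\right)^{2} = -2 + 4 J^{2}$)
$I^{2}{\left(h \right)} = \left(-2 + 4 \cdot 0^{2}\right)^{2} = \left(-2 + 4 \cdot 0\right)^{2} = \left(-2 + 0\right)^{2} = \left(-2\right)^{2} = 4$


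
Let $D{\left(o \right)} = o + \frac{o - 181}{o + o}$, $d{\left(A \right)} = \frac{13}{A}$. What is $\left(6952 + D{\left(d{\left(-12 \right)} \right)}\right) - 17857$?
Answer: $- \frac{1688239}{156} \approx -10822.0$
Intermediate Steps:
$D{\left(o \right)} = o + \frac{-181 + o}{2 o}$
$\left(6952 + D{\left(d{\left(-12 \right)} \right)}\right) - 17857 = \left(6952 + \left(\frac{1}{2} + \frac{13}{-12} - \frac{181}{2 \frac{13}{-12}}\right)\right) - 17857 = \left(6952 + \left(\frac{1}{2} + 13 \left(- \frac{1}{12}\right) - \frac{181}{2 \cdot 13 \left(- \frac{1}{12}\right)}\right)\right) - 17857 = \left(6952 - \left(\frac{7}{12} - \frac{1086}{13}\right)\right) - 17857 = \left(6952 - - \frac{12941}{156}\right) - 17857 = \left(6952 + \left(\frac{1}{2} - \frac{13}{12} + \frac{1086}{13}\right)\right) - 17857 = \left(6952 + \frac{12941}{156}\right) - 17857 = \frac{1097453}{156} - 17857 = - \frac{1688239}{156}$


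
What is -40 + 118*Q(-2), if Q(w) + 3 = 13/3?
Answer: 352/3 ≈ 117.33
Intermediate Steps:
Q(w) = 4/3 (Q(w) = -3 + 13/3 = 4/3)
-40 + 118*Q(-2) = -40 + 118*(4/3) = -40 + 472/3 = 352/3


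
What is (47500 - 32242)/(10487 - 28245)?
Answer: -7629/8879 ≈ -0.85922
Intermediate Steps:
(47500 - 32242)/(10487 - 28245) = 15258/(-17758) = 15258*(-1/17758) = -7629/8879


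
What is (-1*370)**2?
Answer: 136900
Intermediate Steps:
(-1*370)**2 = (-370)**2 = 136900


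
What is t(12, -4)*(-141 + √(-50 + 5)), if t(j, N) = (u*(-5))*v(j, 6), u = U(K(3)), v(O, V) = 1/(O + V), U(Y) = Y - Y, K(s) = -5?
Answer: 0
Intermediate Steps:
U(Y) = 0
u = 0
t(j, N) = 0 (t(j, N) = (0*(-5))/(j + 6) = 0/(6 + j) = 0)
t(12, -4)*(-141 + √(-50 + 5)) = 0*(-141 + √(-50 + 5)) = 0*(-141 + √(-45)) = 0*(-141 + 3*I*√5) = 0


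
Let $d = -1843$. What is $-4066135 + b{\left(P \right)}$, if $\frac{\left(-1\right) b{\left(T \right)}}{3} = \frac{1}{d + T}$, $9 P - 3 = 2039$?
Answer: $- \frac{59141933548}{14545} \approx -4.0661 \cdot 10^{6}$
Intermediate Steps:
$P = \frac{2042}{9}$ ($P = \frac{1}{3} + \frac{1}{9} \cdot 2039 = \frac{1}{3} + \frac{2039}{9} = \frac{2042}{9} \approx 226.89$)
$b{\left(T \right)} = - \frac{3}{-1843 + T}$
$-4066135 + b{\left(P \right)} = -4066135 - \frac{3}{-1843 + \frac{2042}{9}} = -4066135 - \frac{3}{- \frac{14545}{9}} = -4066135 - - \frac{27}{14545} = -4066135 + \frac{27}{14545} = - \frac{59141933548}{14545}$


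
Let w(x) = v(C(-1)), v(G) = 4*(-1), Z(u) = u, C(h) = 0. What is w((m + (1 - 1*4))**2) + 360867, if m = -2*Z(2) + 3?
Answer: 360863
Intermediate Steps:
v(G) = -4
m = -1 (m = -2*2 + 3 = -4 + 3 = -1)
w(x) = -4
w((m + (1 - 1*4))**2) + 360867 = -4 + 360867 = 360863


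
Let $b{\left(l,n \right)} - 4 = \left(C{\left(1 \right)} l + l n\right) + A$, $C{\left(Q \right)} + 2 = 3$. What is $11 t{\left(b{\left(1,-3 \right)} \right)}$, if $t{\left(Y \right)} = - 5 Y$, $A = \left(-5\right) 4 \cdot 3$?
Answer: $3190$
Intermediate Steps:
$C{\left(Q \right)} = 1$ ($C{\left(Q \right)} = -2 + 3 = 1$)
$A = -60$ ($A = \left(-20\right) 3 = -60$)
$b{\left(l,n \right)} = -56 + l + l n$ ($b{\left(l,n \right)} = 4 - \left(60 - l - l n\right) = 4 + \left(-60 + l + l n\right) = -56 + l + l n$)
$11 t{\left(b{\left(1,-3 \right)} \right)} = 11 \left(- 5 \left(-56 + 1 + 1 \left(-3\right)\right)\right) = 11 \left(- 5 \left(-56 + 1 - 3\right)\right) = 11 \left(\left(-5\right) \left(-58\right)\right) = 11 \cdot 290 = 3190$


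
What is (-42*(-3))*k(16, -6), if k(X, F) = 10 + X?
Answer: 3276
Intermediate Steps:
(-42*(-3))*k(16, -6) = (-42*(-3))*(10 + 16) = 126*26 = 3276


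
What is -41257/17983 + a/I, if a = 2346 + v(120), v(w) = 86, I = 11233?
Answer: -419705225/202003039 ≈ -2.0777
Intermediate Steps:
a = 2432 (a = 2346 + 86 = 2432)
-41257/17983 + a/I = -41257/17983 + 2432/11233 = -419705225/202003039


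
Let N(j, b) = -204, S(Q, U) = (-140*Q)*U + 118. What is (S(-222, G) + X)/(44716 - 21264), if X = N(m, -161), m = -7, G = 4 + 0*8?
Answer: 5647/1066 ≈ 5.2974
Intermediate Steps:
G = 4 (G = 4 + 0 = 4)
S(Q, U) = 118 - 140*Q*U (S(Q, U) = -140*Q*U + 118 = 118 - 140*Q*U)
X = -204
(S(-222, G) + X)/(44716 - 21264) = ((118 - 140*(-222)*4) - 204)/(44716 - 21264) = ((118 + 124320) - 204)/23452 = (124438 - 204)*(1/23452) = 124234*(1/23452) = 5647/1066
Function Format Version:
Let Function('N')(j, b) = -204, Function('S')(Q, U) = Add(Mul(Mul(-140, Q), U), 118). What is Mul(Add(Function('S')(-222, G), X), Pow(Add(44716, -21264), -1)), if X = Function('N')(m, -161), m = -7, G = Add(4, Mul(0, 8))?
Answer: Rational(5647, 1066) ≈ 5.2974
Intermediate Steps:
G = 4 (G = Add(4, 0) = 4)
Function('S')(Q, U) = Add(118, Mul(-140, Q, U)) (Function('S')(Q, U) = Add(Mul(-140, Q, U), 118) = Add(118, Mul(-140, Q, U)))
X = -204
Mul(Add(Function('S')(-222, G), X), Pow(Add(44716, -21264), -1)) = Mul(Add(Add(118, Mul(-140, -222, 4)), -204), Pow(Add(44716, -21264), -1)) = Mul(Add(Add(118, 124320), -204), Pow(23452, -1)) = Mul(Add(124438, -204), Rational(1, 23452)) = Mul(124234, Rational(1, 23452)) = Rational(5647, 1066)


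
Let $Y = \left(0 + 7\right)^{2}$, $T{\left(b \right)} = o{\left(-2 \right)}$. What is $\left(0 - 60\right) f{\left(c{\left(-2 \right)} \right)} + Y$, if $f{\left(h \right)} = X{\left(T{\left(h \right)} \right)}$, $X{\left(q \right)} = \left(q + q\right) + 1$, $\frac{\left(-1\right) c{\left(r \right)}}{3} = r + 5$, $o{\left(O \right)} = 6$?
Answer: $-731$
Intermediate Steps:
$T{\left(b \right)} = 6$
$c{\left(r \right)} = -15 - 3 r$ ($c{\left(r \right)} = - 3 \left(r + 5\right) = - 3 \left(5 + r\right) = -15 - 3 r$)
$X{\left(q \right)} = 1 + 2 q$ ($X{\left(q \right)} = 2 q + 1 = 1 + 2 q$)
$f{\left(h \right)} = 13$ ($f{\left(h \right)} = 1 + 2 \cdot 6 = 1 + 12 = 13$)
$Y = 49$ ($Y = 7^{2} = 49$)
$\left(0 - 60\right) f{\left(c{\left(-2 \right)} \right)} + Y = \left(0 - 60\right) 13 + 49 = \left(-60\right) 13 + 49 = -780 + 49 = -731$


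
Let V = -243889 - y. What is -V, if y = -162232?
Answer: 81657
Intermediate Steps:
V = -81657 (V = -243889 - 1*(-162232) = -243889 + 162232 = -81657)
-V = -1*(-81657) = 81657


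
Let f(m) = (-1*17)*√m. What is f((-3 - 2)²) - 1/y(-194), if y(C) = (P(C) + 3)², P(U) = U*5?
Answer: -79482566/935089 ≈ -85.000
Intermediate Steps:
P(U) = 5*U
f(m) = -17*√m
y(C) = (3 + 5*C)² (y(C) = (5*C + 3)² = (3 + 5*C)²)
f((-3 - 2)²) - 1/y(-194) = -17*√((-3 - 2)²) - 1/((3 + 5*(-194))²) = -17*√((-5)²) - 1/((3 - 970)²) = -17*√25 - 1/((-967)²) = -17*5 - 1/935089 = -85 - 1*1/935089 = -85 - 1/935089 = -79482566/935089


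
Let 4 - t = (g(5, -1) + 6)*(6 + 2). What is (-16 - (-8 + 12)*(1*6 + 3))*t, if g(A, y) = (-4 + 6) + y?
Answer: 2704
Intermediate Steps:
g(A, y) = 2 + y
t = -52 (t = 4 - ((2 - 1) + 6)*(6 + 2) = 4 - (1 + 6)*8 = 4 - 7*8 = 4 - 1*56 = 4 - 56 = -52)
(-16 - (-8 + 12)*(1*6 + 3))*t = (-16 - (-8 + 12)*(1*6 + 3))*(-52) = (-16 - 4*(6 + 3))*(-52) = (-16 - 4*9)*(-52) = (-16 - 1*36)*(-52) = (-16 - 36)*(-52) = -52*(-52) = 2704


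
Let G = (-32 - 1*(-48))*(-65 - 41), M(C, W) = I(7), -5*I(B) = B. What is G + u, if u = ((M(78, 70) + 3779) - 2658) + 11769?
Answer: 55963/5 ≈ 11193.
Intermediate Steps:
I(B) = -B/5
M(C, W) = -7/5 (M(C, W) = -1/5*7 = -7/5)
G = -1696 (G = (-32 + 48)*(-106) = 16*(-106) = -1696)
u = 64443/5 (u = ((-7/5 + 3779) - 2658) + 11769 = (18888/5 - 2658) + 11769 = 5598/5 + 11769 = 64443/5 ≈ 12889.)
G + u = -1696 + 64443/5 = 55963/5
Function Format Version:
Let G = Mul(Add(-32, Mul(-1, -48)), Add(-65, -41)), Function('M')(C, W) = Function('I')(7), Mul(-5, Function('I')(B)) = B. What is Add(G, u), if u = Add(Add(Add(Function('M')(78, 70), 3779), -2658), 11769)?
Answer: Rational(55963, 5) ≈ 11193.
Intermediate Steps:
Function('I')(B) = Mul(Rational(-1, 5), B)
Function('M')(C, W) = Rational(-7, 5) (Function('M')(C, W) = Mul(Rational(-1, 5), 7) = Rational(-7, 5))
G = -1696 (G = Mul(Add(-32, 48), -106) = Mul(16, -106) = -1696)
u = Rational(64443, 5) (u = Add(Add(Add(Rational(-7, 5), 3779), -2658), 11769) = Add(Add(Rational(18888, 5), -2658), 11769) = Add(Rational(5598, 5), 11769) = Rational(64443, 5) ≈ 12889.)
Add(G, u) = Add(-1696, Rational(64443, 5)) = Rational(55963, 5)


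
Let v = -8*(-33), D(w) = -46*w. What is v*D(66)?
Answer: -801504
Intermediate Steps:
v = 264
v*D(66) = 264*(-46*66) = 264*(-3036) = -801504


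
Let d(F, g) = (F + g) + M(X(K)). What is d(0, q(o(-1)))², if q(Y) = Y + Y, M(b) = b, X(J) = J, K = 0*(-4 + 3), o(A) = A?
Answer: 4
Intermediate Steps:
K = 0 (K = 0*(-1) = 0)
q(Y) = 2*Y
d(F, g) = F + g (d(F, g) = (F + g) + 0 = F + g)
d(0, q(o(-1)))² = (0 + 2*(-1))² = (0 - 2)² = (-2)² = 4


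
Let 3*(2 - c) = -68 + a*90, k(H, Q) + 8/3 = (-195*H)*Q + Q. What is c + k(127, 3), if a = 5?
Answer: -74420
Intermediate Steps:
k(H, Q) = -8/3 + Q - 195*H*Q (k(H, Q) = -8/3 + ((-195*H)*Q + Q) = -8/3 + (-195*H*Q + Q) = -8/3 + (Q - 195*H*Q) = -8/3 + Q - 195*H*Q)
c = -376/3 (c = 2 - (-68 + 5*90)/3 = 2 - (-68 + 450)/3 = 2 - ⅓*382 = 2 - 382/3 = -376/3 ≈ -125.33)
c + k(127, 3) = -376/3 + (-8/3 + 3 - 195*127*3) = -376/3 + (-8/3 + 3 - 74295) = -376/3 - 222884/3 = -74420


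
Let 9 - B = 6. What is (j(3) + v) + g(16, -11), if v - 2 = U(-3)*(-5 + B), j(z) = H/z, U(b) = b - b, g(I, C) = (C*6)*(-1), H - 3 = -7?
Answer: 200/3 ≈ 66.667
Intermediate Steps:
H = -4 (H = 3 - 7 = -4)
g(I, C) = -6*C (g(I, C) = (6*C)*(-1) = -6*C)
U(b) = 0
j(z) = -4/z
B = 3 (B = 9 - 1*6 = 9 - 6 = 3)
v = 2 (v = 2 + 0*(-5 + 3) = 2 + 0*(-2) = 2 + 0 = 2)
(j(3) + v) + g(16, -11) = (-4/3 + 2) - 6*(-11) = (-4*⅓ + 2) + 66 = (-4/3 + 2) + 66 = ⅔ + 66 = 200/3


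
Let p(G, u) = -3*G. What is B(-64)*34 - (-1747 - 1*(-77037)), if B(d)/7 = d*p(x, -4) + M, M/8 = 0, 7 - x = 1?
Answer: 198886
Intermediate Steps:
x = 6 (x = 7 - 1*1 = 7 - 1 = 6)
M = 0 (M = 8*0 = 0)
B(d) = -126*d (B(d) = 7*(d*(-3*6) + 0) = 7*(d*(-18) + 0) = 7*(-18*d + 0) = 7*(-18*d) = -126*d)
B(-64)*34 - (-1747 - 1*(-77037)) = -126*(-64)*34 - (-1747 - 1*(-77037)) = 8064*34 - (-1747 + 77037) = 274176 - 1*75290 = 274176 - 75290 = 198886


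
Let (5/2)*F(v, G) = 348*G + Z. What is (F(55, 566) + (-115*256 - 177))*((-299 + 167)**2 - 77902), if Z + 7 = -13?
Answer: -14866157658/5 ≈ -2.9732e+9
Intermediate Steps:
Z = -20 (Z = -7 - 13 = -20)
F(v, G) = -8 + 696*G/5 (F(v, G) = 2*(348*G - 20)/5 = 2*(-20 + 348*G)/5 = -8 + 696*G/5)
(F(55, 566) + (-115*256 - 177))*((-299 + 167)**2 - 77902) = ((-8 + (696/5)*566) + (-115*256 - 177))*((-299 + 167)**2 - 77902) = ((-8 + 393936/5) + (-29440 - 177))*((-132)**2 - 77902) = (393896/5 - 29617)*(17424 - 77902) = (245811/5)*(-60478) = -14866157658/5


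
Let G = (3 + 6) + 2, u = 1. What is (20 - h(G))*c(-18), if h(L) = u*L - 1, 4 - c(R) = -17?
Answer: 210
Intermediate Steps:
c(R) = 21 (c(R) = 4 - 1*(-17) = 4 + 17 = 21)
G = 11 (G = 9 + 2 = 11)
h(L) = -1 + L (h(L) = 1*L - 1 = L - 1 = -1 + L)
(20 - h(G))*c(-18) = (20 - (-1 + 11))*21 = (20 - 1*10)*21 = (20 - 10)*21 = 10*21 = 210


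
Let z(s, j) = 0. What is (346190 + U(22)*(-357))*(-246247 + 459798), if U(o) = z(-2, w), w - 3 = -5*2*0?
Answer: 73929220690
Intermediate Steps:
w = 3 (w = 3 - 5*2*0 = 3 - 10*0 = 3 + 0 = 3)
U(o) = 0
(346190 + U(22)*(-357))*(-246247 + 459798) = (346190 + 0*(-357))*(-246247 + 459798) = (346190 + 0)*213551 = 346190*213551 = 73929220690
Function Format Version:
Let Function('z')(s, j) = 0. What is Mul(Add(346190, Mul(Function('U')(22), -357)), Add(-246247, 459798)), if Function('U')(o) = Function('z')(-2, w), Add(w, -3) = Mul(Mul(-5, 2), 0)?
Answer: 73929220690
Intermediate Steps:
w = 3 (w = Add(3, Mul(Mul(-5, 2), 0)) = Add(3, Mul(-10, 0)) = Add(3, 0) = 3)
Function('U')(o) = 0
Mul(Add(346190, Mul(Function('U')(22), -357)), Add(-246247, 459798)) = Mul(Add(346190, Mul(0, -357)), Add(-246247, 459798)) = Mul(Add(346190, 0), 213551) = Mul(346190, 213551) = 73929220690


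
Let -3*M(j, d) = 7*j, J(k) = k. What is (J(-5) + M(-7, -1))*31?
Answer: 1054/3 ≈ 351.33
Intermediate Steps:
M(j, d) = -7*j/3
(J(-5) + M(-7, -1))*31 = (-5 - 7/3*(-7))*31 = (-5 + 49/3)*31 = (34/3)*31 = 1054/3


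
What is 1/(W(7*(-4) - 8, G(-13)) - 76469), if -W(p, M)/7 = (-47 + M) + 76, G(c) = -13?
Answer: -1/76581 ≈ -1.3058e-5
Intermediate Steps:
W(p, M) = -203 - 7*M (W(p, M) = -7*((-47 + M) + 76) = -7*(29 + M) = -203 - 7*M)
1/(W(7*(-4) - 8, G(-13)) - 76469) = 1/((-203 - 7*(-13)) - 76469) = 1/((-203 + 91) - 76469) = 1/(-112 - 76469) = 1/(-76581) = -1/76581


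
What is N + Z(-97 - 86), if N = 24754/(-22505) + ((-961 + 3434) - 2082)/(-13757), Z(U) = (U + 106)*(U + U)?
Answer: 8724834073637/309601285 ≈ 28181.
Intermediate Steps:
Z(U) = 2*U*(106 + U) (Z(U) = (106 + U)*(2*U) = 2*U*(106 + U))
N = -349340233/309601285 (N = 24754*(-1/22505) + (2473 - 2082)*(-1/13757) = -24754/22505 + 391*(-1/13757) = -24754/22505 - 391/13757 = -349340233/309601285 ≈ -1.1284)
N + Z(-97 - 86) = -349340233/309601285 + 2*(-97 - 86)*(106 + (-97 - 86)) = -349340233/309601285 + 2*(-183)*(106 - 183) = -349340233/309601285 + 2*(-183)*(-77) = -349340233/309601285 + 28182 = 8724834073637/309601285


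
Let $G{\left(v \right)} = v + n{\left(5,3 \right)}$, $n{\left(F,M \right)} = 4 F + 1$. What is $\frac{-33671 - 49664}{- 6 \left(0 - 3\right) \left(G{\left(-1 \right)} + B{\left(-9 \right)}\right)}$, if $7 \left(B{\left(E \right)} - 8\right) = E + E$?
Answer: $- \frac{583345}{3204} \approx -182.07$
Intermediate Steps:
$B{\left(E \right)} = 8 + \frac{2 E}{7}$ ($B{\left(E \right)} = 8 + \frac{E + E}{7} = 8 + \frac{2 E}{7}$)
$n{\left(F,M \right)} = 1 + 4 F$
$G{\left(v \right)} = 21 + v$ ($G{\left(v \right)} = v + \left(1 + 4 \cdot 5\right) = v + \left(1 + 20\right) = v + 21 = 21 + v$)
$\frac{-33671 - 49664}{- 6 \left(0 - 3\right) \left(G{\left(-1 \right)} + B{\left(-9 \right)}\right)} = \frac{-33671 - 49664}{- 6 \left(0 - 3\right) \left(\left(21 - 1\right) + \left(8 + \frac{2}{7} \left(-9\right)\right)\right)} = \frac{-33671 - 49664}{\left(-6\right) \left(-3\right) \left(20 + \left(8 - \frac{18}{7}\right)\right)} = - \frac{83335}{18 \left(20 + \frac{38}{7}\right)} = - \frac{83335}{18 \cdot \frac{178}{7}} = - \frac{83335}{\frac{3204}{7}} = \left(-83335\right) \frac{7}{3204} = - \frac{583345}{3204}$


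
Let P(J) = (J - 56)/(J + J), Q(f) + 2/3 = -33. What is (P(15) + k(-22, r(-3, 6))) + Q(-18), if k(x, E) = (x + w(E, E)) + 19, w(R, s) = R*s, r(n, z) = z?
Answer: -61/30 ≈ -2.0333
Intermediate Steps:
Q(f) = -101/3 (Q(f) = -2/3 - 33 = -101/3)
k(x, E) = 19 + x + E**2 (k(x, E) = (x + E*E) + 19 = (x + E**2) + 19 = 19 + x + E**2)
P(J) = (-56 + J)/(2*J) (P(J) = (-56 + J)/((2*J)) = (-56 + J)*(1/(2*J)) = (-56 + J)/(2*J))
(P(15) + k(-22, r(-3, 6))) + Q(-18) = ((1/2)*(-56 + 15)/15 + (19 - 22 + 6**2)) - 101/3 = ((1/2)*(1/15)*(-41) + (19 - 22 + 36)) - 101/3 = (-41/30 + 33) - 101/3 = 949/30 - 101/3 = -61/30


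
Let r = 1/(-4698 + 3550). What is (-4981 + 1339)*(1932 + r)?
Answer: -4038859635/574 ≈ -7.0363e+6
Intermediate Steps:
r = -1/1148 (r = 1/(-1148) = -1/1148 ≈ -0.00087108)
(-4981 + 1339)*(1932 + r) = (-4981 + 1339)*(1932 - 1/1148) = -3642*2217935/1148 = -4038859635/574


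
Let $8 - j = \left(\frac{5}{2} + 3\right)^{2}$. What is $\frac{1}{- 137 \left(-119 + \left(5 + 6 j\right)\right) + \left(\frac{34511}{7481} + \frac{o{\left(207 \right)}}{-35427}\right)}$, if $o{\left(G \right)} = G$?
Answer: $\frac{176686258}{5991803341555} \approx 2.9488 \cdot 10^{-5}$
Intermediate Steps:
$j = - \frac{89}{4}$ ($j = 8 - \left(\frac{5}{2} + 3\right)^{2} = 8 - \left(\frac{11}{2}\right)^{2} = 8 - \frac{121}{4} = - \frac{89}{4} \approx -22.25$)
$\frac{1}{- 137 \left(-119 + \left(5 + 6 j\right)\right) + \left(\frac{34511}{7481} + \frac{o{\left(207 \right)}}{-35427}\right)} = \frac{1}{- 137 \left(-119 + \left(5 + 6 \left(- \frac{89}{4}\right)\right)\right) + \left(\frac{34511}{7481} + \frac{207}{-35427}\right)} = \frac{1}{- 137 \left(-119 + \left(5 - \frac{267}{2}\right)\right) + \left(34511 \cdot \frac{1}{7481} + 207 \left(- \frac{1}{35427}\right)\right)} = \frac{1}{- 137 \left(-119 - \frac{257}{2}\right) + \left(\frac{34511}{7481} - \frac{69}{11809}\right)} = \frac{1}{\left(-137\right) \left(- \frac{495}{2}\right) + \frac{407024210}{88343129}} = \frac{1}{\frac{67815}{2} + \frac{407024210}{88343129}} = \frac{1}{\frac{5991803341555}{176686258}} = \frac{176686258}{5991803341555}$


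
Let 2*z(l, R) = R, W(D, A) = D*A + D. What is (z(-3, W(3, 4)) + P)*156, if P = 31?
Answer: 6006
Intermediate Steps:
W(D, A) = D + A*D (W(D, A) = A*D + D = D + A*D)
z(l, R) = R/2
(z(-3, W(3, 4)) + P)*156 = ((3*(1 + 4))/2 + 31)*156 = ((3*5)/2 + 31)*156 = ((1/2)*15 + 31)*156 = (15/2 + 31)*156 = (77/2)*156 = 6006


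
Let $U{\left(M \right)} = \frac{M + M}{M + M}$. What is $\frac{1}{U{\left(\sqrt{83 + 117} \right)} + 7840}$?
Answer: $\frac{1}{7841} \approx 0.00012753$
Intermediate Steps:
$U{\left(M \right)} = 1$ ($U{\left(M \right)} = \frac{2 M}{2 M} = 2 M \frac{1}{2 M} = 1$)
$\frac{1}{U{\left(\sqrt{83 + 117} \right)} + 7840} = \frac{1}{1 + 7840} = \frac{1}{7841}$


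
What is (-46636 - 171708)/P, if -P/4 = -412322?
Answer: -27293/206161 ≈ -0.13239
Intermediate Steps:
P = 1649288 (P = -4*(-412322) = 1649288)
(-46636 - 171708)/P = (-46636 - 171708)/1649288 = -218344*1/1649288 = -27293/206161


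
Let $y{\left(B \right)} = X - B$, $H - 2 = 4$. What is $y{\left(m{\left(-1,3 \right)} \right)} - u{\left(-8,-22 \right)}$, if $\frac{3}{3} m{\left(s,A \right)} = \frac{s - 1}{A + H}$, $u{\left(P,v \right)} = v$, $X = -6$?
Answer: $\frac{146}{9} \approx 16.222$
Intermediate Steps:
$H = 6$ ($H = 2 + 4 = 6$)
$m{\left(s,A \right)} = \frac{-1 + s}{6 + A}$ ($m{\left(s,A \right)} = \frac{s - 1}{A + 6} = \frac{-1 + s}{6 + A}$)
$y{\left(B \right)} = -6 - B$
$y{\left(m{\left(-1,3 \right)} \right)} - u{\left(-8,-22 \right)} = \left(-6 - \frac{-1 - 1}{6 + 3}\right) - -22 = \left(-6 - \frac{1}{9} \left(-2\right)\right) + 22 = \left(-6 - - \frac{2}{9}\right) + 22 = \left(-6 + \frac{2}{9}\right) + 22 = - \frac{52}{9} + 22 = \frac{146}{9}$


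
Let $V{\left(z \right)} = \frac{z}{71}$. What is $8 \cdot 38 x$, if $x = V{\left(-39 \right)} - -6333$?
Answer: $\frac{136679616}{71} \approx 1.9251 \cdot 10^{6}$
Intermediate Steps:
$V{\left(z \right)} = \frac{z}{71}$ ($V{\left(z \right)} = z \frac{1}{71} = \frac{z}{71}$)
$x = \frac{449604}{71}$ ($x = \frac{1}{71} \left(-39\right) - -6333 = - \frac{39}{71} + 6333 = \frac{449604}{71} \approx 6332.5$)
$8 \cdot 38 x = 8 \cdot 38 \cdot \frac{449604}{71} = 304 \cdot \frac{449604}{71} = \frac{136679616}{71}$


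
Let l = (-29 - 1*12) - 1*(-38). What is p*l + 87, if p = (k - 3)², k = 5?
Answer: 75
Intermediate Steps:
p = 4 (p = (5 - 3)² = 2² = 4)
l = -3 (l = (-29 - 12) + 38 = -41 + 38 = -3)
p*l + 87 = 4*(-3) + 87 = -12 + 87 = 75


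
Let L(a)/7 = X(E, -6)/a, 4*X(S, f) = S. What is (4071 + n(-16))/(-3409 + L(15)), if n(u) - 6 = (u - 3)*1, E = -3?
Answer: -81160/68187 ≈ -1.1903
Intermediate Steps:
X(S, f) = S/4
n(u) = 3 + u (n(u) = 6 + (u - 3)*1 = 6 + (-3 + u)*1 = 6 + (-3 + u) = 3 + u)
L(a) = -21/(4*a) (L(a) = 7*(((1/4)*(-3))/a) = 7*(-3/(4*a)) = -21/(4*a))
(4071 + n(-16))/(-3409 + L(15)) = (4071 + (3 - 16))/(-3409 - 21/4/15) = (4071 - 13)/(-3409 - 21/4*1/15) = 4058/(-3409 - 7/20) = 4058/(-68187/20) = 4058*(-20/68187) = -81160/68187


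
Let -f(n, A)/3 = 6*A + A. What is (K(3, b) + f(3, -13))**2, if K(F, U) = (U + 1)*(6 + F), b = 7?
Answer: 119025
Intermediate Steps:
f(n, A) = -21*A (f(n, A) = -3*(6*A + A) = -21*A)
K(F, U) = (1 + U)*(6 + F)
(K(3, b) + f(3, -13))**2 = ((6 + 3 + 6*7 + 3*7) - 21*(-13))**2 = ((6 + 3 + 42 + 21) + 273)**2 = (72 + 273)**2 = 345**2 = 119025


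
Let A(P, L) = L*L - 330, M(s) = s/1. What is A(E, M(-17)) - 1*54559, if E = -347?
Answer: -54600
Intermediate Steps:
M(s) = s (M(s) = s*1 = s)
A(P, L) = -330 + L² (A(P, L) = L² - 330 = -330 + L²)
A(E, M(-17)) - 1*54559 = (-330 + (-17)²) - 1*54559 = (-330 + 289) - 54559 = -41 - 54559 = -54600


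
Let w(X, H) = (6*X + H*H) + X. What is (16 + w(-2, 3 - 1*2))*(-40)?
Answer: -120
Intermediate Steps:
w(X, H) = H² + 7*X (w(X, H) = (6*X + H²) + X = (H² + 6*X) + X = H² + 7*X)
(16 + w(-2, 3 - 1*2))*(-40) = (16 + ((3 - 1*2)² + 7*(-2)))*(-40) = (16 + ((3 - 2)² - 14))*(-40) = (16 + (1² - 14))*(-40) = (16 + (1 - 14))*(-40) = (16 - 13)*(-40) = 3*(-40) = -120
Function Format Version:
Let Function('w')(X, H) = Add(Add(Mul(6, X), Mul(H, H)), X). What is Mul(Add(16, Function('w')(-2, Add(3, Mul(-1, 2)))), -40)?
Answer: -120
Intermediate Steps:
Function('w')(X, H) = Add(Pow(H, 2), Mul(7, X)) (Function('w')(X, H) = Add(Add(Mul(6, X), Pow(H, 2)), X) = Add(Add(Pow(H, 2), Mul(6, X)), X) = Add(Pow(H, 2), Mul(7, X)))
Mul(Add(16, Function('w')(-2, Add(3, Mul(-1, 2)))), -40) = Mul(Add(16, Add(Pow(Add(3, Mul(-1, 2)), 2), Mul(7, -2))), -40) = Mul(Add(16, Add(Pow(Add(3, -2), 2), -14)), -40) = Mul(Add(16, Add(Pow(1, 2), -14)), -40) = Mul(Add(16, Add(1, -14)), -40) = Mul(Add(16, -13), -40) = Mul(3, -40) = -120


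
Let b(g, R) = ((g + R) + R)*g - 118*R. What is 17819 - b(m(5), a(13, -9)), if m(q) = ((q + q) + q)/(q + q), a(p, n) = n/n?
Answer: 71727/4 ≈ 17932.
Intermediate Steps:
a(p, n) = 1
m(q) = 3/2 (m(q) = (2*q + q)/((2*q)) = (3*q)*(1/(2*q)) = 3/2)
b(g, R) = -118*R + g*(g + 2*R) (b(g, R) = ((R + g) + R)*g - 118*R = (g + 2*R)*g - 118*R = g*(g + 2*R) - 118*R = -118*R + g*(g + 2*R))
17819 - b(m(5), a(13, -9)) = 17819 - ((3/2)² - 118*1 + 2*1*(3/2)) = 17819 - (9/4 - 118 + 3) = 17819 - 1*(-451/4) = 17819 + 451/4 = 71727/4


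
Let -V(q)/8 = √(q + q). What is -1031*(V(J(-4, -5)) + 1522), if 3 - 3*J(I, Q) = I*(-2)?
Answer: -1569182 + 8248*I*√30/3 ≈ -1.5692e+6 + 15059.0*I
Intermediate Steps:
J(I, Q) = 1 + 2*I/3 (J(I, Q) = 1 - I*(-2)/3 = 1 - (-2)*I/3 = 1 + 2*I/3)
V(q) = -8*√2*√q (V(q) = -8*√(q + q) = -8*√2*√q)
-1031*(V(J(-4, -5)) + 1522) = -1031*(-8*√2*√(1 + (⅔)*(-4)) + 1522) = -1031*(-8*√2*√(1 - 8/3) + 1522) = -1031*(-8*√2*√(-5/3) + 1522) = -1031*(-8*√2*I*√15/3 + 1522) = -1031*(-8*I*√30/3 + 1522) = -1031*(1522 - 8*I*√30/3) = -1569182 + 8248*I*√30/3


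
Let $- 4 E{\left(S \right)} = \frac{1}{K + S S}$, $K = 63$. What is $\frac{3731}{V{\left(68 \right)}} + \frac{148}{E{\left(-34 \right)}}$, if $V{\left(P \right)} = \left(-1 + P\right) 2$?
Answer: $- \frac{96697101}{134} \approx -7.2162 \cdot 10^{5}$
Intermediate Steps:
$E{\left(S \right)} = - \frac{1}{4 \left(63 + S^{2}\right)}$ ($E{\left(S \right)} = - \frac{1}{4 \left(63 + S S\right)} = - \frac{1}{4 \left(63 + S^{2}\right)}$)
$V{\left(P \right)} = -2 + 2 P$
$\frac{3731}{V{\left(68 \right)}} + \frac{148}{E{\left(-34 \right)}} = \frac{3731}{-2 + 2 \cdot 68} + \frac{148}{\left(-1\right) \frac{1}{252 + 4 \left(-34\right)^{2}}} = \frac{3731}{-2 + 136} + \frac{148}{\left(-1\right) \frac{1}{252 + 4 \cdot 1156}} = \frac{3731}{134} + \frac{148}{\left(-1\right) \frac{1}{252 + 4624}} = 3731 \cdot \frac{1}{134} + \frac{148}{\left(-1\right) \frac{1}{4876}} = \frac{3731}{134} + \frac{148}{\left(-1\right) \frac{1}{4876}} = \frac{3731}{134} + \frac{148}{- \frac{1}{4876}} = \frac{3731}{134} + 148 \left(-4876\right) = \frac{3731}{134} - 721648 = - \frac{96697101}{134}$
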